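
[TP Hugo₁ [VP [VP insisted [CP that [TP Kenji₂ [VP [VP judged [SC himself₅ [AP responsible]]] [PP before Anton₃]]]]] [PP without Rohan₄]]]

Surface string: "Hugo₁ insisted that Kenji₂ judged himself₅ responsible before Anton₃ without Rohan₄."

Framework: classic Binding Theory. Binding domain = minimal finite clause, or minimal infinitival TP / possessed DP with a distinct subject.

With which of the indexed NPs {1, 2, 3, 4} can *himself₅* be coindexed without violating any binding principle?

*himself* is an anaphor, so Principle A applies: it must be bound in its binding domain.
Binding domain of *himself₅*: the embedded TP, whose subject is Kenji₂.
*Hugo₁* c-commands the anaphor but is outside its binding domain → cannot satisfy Principle A.
*Kenji₂* c-commands the anaphor within its binding domain → licit binder.
*Anton₃* does not c-command the anaphor → cannot bind it.
*Rohan₄* does not c-command the anaphor → cannot bind it.

{2}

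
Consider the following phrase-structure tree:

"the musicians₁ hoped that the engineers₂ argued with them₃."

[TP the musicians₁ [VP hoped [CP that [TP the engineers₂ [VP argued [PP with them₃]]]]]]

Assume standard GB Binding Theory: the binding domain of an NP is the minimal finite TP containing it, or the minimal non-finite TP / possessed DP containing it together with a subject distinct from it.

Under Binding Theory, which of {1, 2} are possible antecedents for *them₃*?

*them* is a pronoun, so Principle B applies: it must be free in its binding domain.
Binding domain of *them₃*: the embedded TP, whose subject is the engineers₂.
*the musicians₁* c-commands the pronoun but from outside its binding domain, and is not c-commanded by it → coindexation permitted.
*the engineers₂* c-commands the pronoun within its binding domain → coindexation would violate Principle B.

{1}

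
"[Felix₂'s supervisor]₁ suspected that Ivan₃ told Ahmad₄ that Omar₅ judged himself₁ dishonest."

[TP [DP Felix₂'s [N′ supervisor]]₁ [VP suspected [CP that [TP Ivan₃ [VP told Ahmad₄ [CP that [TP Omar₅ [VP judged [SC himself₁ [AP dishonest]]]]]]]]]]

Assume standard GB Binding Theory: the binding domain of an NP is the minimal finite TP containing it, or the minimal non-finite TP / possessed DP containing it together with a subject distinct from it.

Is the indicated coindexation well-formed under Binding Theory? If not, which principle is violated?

Principle A

The two coindexed NPs are *[Felix₂'s supervisor]₁* and *himself₁*.
*himself₁* is an anaphor. Principle A requires it to be bound within its binding domain — the embedded TP, whose subject is Omar₅.
Within that domain it is c-commanded by *Omar₅*, which does not share its index.
*[Felix₂'s supervisor]₁* does c-command the anaphor, but from outside its binding domain.
The anaphor is unbound in its domain → Principle A violation.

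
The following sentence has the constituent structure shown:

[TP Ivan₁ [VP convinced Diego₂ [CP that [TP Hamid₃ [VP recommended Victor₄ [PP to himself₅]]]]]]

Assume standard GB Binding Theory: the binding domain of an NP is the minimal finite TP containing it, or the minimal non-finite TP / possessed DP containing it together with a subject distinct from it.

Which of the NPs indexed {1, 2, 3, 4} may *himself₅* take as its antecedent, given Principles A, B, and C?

{3, 4}

*himself* is an anaphor, so Principle A applies: it must be bound in its binding domain.
Binding domain of *himself₅*: the embedded TP, whose subject is Hamid₃.
*Ivan₁* c-commands the anaphor but is outside its binding domain → cannot satisfy Principle A.
*Diego₂* c-commands the anaphor but is outside its binding domain → cannot satisfy Principle A.
*Hamid₃* c-commands the anaphor within its binding domain → licit binder.
*Victor₄* c-commands the anaphor within its binding domain → licit binder.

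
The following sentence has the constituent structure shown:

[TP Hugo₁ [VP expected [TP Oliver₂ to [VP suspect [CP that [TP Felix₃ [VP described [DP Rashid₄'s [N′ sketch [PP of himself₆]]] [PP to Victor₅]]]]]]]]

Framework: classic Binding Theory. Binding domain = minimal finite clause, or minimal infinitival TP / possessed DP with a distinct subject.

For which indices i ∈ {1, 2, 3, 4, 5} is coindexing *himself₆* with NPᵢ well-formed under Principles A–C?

{4}

*himself* is an anaphor, so Principle A applies: it must be bound in its binding domain.
Binding domain of *himself₆*: the possessed DP, whose subject is Rashid₄.
*Hugo₁* c-commands the anaphor but is outside its binding domain → cannot satisfy Principle A.
*Oliver₂* c-commands the anaphor but is outside its binding domain → cannot satisfy Principle A.
*Felix₃* c-commands the anaphor but is outside its binding domain → cannot satisfy Principle A.
*Rashid₄* c-commands the anaphor within its binding domain → licit binder.
*Victor₅* does not c-command the anaphor → cannot bind it.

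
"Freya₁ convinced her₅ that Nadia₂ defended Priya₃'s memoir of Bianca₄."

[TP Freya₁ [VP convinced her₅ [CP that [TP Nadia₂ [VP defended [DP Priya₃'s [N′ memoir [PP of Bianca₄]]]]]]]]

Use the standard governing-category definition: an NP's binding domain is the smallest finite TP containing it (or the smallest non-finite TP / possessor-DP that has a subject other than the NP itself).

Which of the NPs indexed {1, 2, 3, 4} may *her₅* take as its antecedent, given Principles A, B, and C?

none

*her* is a pronoun, so Principle B applies: it must be free in its binding domain.
Binding domain of *her₅*: the matrix TP, whose subject is Freya₁.
*Freya₁* c-commands the pronoun within its binding domain → coindexation would violate Principle B.
*Nadia₂*: the pronoun c-commands this R-expression → coindexation would violate Principle C on *Nadia₂*.
*Priya₃*: the pronoun c-commands this R-expression → coindexation would violate Principle C on *Priya₃*.
*Bianca₄*: the pronoun c-commands this R-expression → coindexation would violate Principle C on *Bianca₄*.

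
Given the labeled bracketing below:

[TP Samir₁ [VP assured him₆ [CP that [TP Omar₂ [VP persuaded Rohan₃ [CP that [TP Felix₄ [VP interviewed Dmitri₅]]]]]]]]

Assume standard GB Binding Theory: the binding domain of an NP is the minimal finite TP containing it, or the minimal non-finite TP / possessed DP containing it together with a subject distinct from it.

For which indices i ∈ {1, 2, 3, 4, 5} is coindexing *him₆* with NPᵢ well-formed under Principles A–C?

none

*him* is a pronoun, so Principle B applies: it must be free in its binding domain.
Binding domain of *him₆*: the matrix TP, whose subject is Samir₁.
*Samir₁* c-commands the pronoun within its binding domain → coindexation would violate Principle B.
*Omar₂*: the pronoun c-commands this R-expression → coindexation would violate Principle C on *Omar₂*.
*Rohan₃*: the pronoun c-commands this R-expression → coindexation would violate Principle C on *Rohan₃*.
*Felix₄*: the pronoun c-commands this R-expression → coindexation would violate Principle C on *Felix₄*.
*Dmitri₅*: the pronoun c-commands this R-expression → coindexation would violate Principle C on *Dmitri₅*.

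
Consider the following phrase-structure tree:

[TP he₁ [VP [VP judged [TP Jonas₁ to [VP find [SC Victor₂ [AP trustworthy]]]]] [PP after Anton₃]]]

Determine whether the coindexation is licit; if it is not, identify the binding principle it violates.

Principle C

The two coindexed NPs are *he₁* and *Jonas₁*.
*Jonas₁* is an R-expression. Principle C requires it to be free everywhere.
*he₁* c-commands it and carries the same index.
The R-expression is bound → Principle C violation.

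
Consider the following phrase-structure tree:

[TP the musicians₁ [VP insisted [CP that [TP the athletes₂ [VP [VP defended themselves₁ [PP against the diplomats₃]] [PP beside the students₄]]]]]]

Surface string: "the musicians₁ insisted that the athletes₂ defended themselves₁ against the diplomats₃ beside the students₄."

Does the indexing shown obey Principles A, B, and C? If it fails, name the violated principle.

The two coindexed NPs are *the musicians₁* and *themselves₁*.
*themselves₁* is an anaphor. Principle A requires it to be bound within its binding domain — the embedded TP, whose subject is the athletes₂.
Within that domain it is c-commanded by *the athletes₂*, which does not share its index.
*the musicians₁* does c-command the anaphor, but from outside its binding domain.
The anaphor is unbound in its domain → Principle A violation.

Principle A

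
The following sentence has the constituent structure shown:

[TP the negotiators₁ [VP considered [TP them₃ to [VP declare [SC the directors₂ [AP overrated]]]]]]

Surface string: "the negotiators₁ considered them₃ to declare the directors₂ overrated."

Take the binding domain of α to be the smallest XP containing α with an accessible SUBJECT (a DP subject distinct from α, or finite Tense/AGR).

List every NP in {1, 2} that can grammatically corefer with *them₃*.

none

*them* is a pronoun, so Principle B applies: it must be free in its binding domain.
Binding domain of *them₃*: the matrix TP, whose subject is the negotiators₁.
*the negotiators₁* c-commands the pronoun within its binding domain → coindexation would violate Principle B.
*the directors₂*: the pronoun c-commands this R-expression → coindexation would violate Principle C on *the directors₂*.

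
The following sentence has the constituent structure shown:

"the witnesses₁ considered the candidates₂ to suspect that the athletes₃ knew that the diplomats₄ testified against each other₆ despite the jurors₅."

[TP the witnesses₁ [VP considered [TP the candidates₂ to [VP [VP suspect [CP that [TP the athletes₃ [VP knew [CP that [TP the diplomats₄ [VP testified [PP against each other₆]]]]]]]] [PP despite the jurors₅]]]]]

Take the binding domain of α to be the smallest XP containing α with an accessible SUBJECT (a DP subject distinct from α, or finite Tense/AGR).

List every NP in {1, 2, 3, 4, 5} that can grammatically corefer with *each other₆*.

{4}

*each other* is an anaphor, so Principle A applies: it must be bound in its binding domain.
Binding domain of *each other₆*: the embedded TP, whose subject is the diplomats₄.
*the witnesses₁* c-commands the anaphor but is outside its binding domain → cannot satisfy Principle A.
*the candidates₂* c-commands the anaphor but is outside its binding domain → cannot satisfy Principle A.
*the athletes₃* c-commands the anaphor but is outside its binding domain → cannot satisfy Principle A.
*the diplomats₄* c-commands the anaphor within its binding domain → licit binder.
*the jurors₅* does not c-command the anaphor → cannot bind it.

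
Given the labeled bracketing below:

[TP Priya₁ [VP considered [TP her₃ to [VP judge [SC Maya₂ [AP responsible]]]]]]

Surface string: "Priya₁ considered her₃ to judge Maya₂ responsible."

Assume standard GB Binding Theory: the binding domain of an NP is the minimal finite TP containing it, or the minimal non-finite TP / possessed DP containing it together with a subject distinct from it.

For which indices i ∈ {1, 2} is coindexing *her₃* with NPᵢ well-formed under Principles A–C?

none

*her* is a pronoun, so Principle B applies: it must be free in its binding domain.
Binding domain of *her₃*: the matrix TP, whose subject is Priya₁.
*Priya₁* c-commands the pronoun within its binding domain → coindexation would violate Principle B.
*Maya₂*: the pronoun c-commands this R-expression → coindexation would violate Principle C on *Maya₂*.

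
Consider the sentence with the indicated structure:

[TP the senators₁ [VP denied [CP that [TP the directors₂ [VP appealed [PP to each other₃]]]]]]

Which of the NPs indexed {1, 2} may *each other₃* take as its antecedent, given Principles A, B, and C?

*each other* is an anaphor, so Principle A applies: it must be bound in its binding domain.
Binding domain of *each other₃*: the embedded TP, whose subject is the directors₂.
*the senators₁* c-commands the anaphor but is outside its binding domain → cannot satisfy Principle A.
*the directors₂* c-commands the anaphor within its binding domain → licit binder.

{2}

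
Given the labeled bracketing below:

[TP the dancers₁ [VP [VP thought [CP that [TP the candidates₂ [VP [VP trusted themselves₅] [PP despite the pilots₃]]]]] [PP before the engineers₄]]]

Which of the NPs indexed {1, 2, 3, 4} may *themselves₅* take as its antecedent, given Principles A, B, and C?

{2}

*themselves* is an anaphor, so Principle A applies: it must be bound in its binding domain.
Binding domain of *themselves₅*: the embedded TP, whose subject is the candidates₂.
*the dancers₁* c-commands the anaphor but is outside its binding domain → cannot satisfy Principle A.
*the candidates₂* c-commands the anaphor within its binding domain → licit binder.
*the pilots₃* does not c-command the anaphor → cannot bind it.
*the engineers₄* does not c-command the anaphor → cannot bind it.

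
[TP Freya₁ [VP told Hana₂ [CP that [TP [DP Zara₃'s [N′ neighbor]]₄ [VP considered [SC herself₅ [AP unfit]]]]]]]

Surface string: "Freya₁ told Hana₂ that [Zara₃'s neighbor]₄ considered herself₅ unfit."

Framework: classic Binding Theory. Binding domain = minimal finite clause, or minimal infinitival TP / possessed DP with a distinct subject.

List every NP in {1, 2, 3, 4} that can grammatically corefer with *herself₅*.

{4}

*herself* is an anaphor, so Principle A applies: it must be bound in its binding domain.
Binding domain of *herself₅*: the embedded TP, whose subject is [Zara₃'s neighbor]₄.
*Freya₁* c-commands the anaphor but is outside its binding domain → cannot satisfy Principle A.
*Hana₂* c-commands the anaphor but is outside its binding domain → cannot satisfy Principle A.
*Zara₃* does not c-command the anaphor → cannot bind it.
*[Zara₃'s neighbor]₄* c-commands the anaphor within its binding domain → licit binder.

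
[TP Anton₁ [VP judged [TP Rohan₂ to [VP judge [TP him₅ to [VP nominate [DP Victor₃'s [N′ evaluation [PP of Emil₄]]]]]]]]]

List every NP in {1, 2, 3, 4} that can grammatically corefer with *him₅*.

{1}

*him* is a pronoun, so Principle B applies: it must be free in its binding domain.
Binding domain of *him₅*: the embedded TP, whose subject is Rohan₂.
*Anton₁* c-commands the pronoun but from outside its binding domain, and is not c-commanded by it → coindexation permitted.
*Rohan₂* c-commands the pronoun within its binding domain → coindexation would violate Principle B.
*Victor₃*: the pronoun c-commands this R-expression → coindexation would violate Principle C on *Victor₃*.
*Emil₄*: the pronoun c-commands this R-expression → coindexation would violate Principle C on *Emil₄*.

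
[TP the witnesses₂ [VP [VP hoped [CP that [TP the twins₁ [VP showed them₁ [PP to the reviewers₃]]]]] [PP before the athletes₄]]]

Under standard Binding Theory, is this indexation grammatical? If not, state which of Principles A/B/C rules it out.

Principle B

The two coindexed NPs are *the twins₁* and *them₁*.
*them₁* is a pronoun. Its binding domain is the embedded TP, whose subject is the twins₁.
*the twins₁* c-commands it within that domain and carries the same index.
The pronoun is locally bound → Principle B violation.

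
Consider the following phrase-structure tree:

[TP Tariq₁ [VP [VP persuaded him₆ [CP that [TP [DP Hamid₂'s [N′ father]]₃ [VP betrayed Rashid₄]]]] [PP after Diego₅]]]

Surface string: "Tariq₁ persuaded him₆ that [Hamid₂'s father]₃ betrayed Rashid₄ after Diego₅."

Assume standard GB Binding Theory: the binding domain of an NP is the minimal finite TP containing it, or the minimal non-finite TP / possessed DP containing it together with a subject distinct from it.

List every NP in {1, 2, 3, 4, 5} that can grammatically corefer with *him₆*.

{5}

*him* is a pronoun, so Principle B applies: it must be free in its binding domain.
Binding domain of *him₆*: the matrix TP, whose subject is Tariq₁.
*Tariq₁* c-commands the pronoun within its binding domain → coindexation would violate Principle B.
*Hamid₂*: the pronoun c-commands this R-expression → coindexation would violate Principle C on *Hamid₂*.
*[Hamid₂'s father]₃*: the pronoun c-commands this R-expression → coindexation would violate Principle C on *[Hamid₂'s father]₃*.
*Rashid₄*: the pronoun c-commands this R-expression → coindexation would violate Principle C on *Rashid₄*.
*Diego₅* and the pronoun do not c-command one another → neither Principle B nor Principle C is at stake; coindexation permitted.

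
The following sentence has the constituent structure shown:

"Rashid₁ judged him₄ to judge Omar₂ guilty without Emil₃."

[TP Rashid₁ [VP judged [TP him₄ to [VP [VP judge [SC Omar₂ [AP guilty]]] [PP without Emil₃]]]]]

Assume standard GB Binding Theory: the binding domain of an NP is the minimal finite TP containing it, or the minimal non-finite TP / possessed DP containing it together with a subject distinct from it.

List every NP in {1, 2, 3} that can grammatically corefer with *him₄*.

none

*him* is a pronoun, so Principle B applies: it must be free in its binding domain.
Binding domain of *him₄*: the matrix TP, whose subject is Rashid₁.
*Rashid₁* c-commands the pronoun within its binding domain → coindexation would violate Principle B.
*Omar₂*: the pronoun c-commands this R-expression → coindexation would violate Principle C on *Omar₂*.
*Emil₃*: the pronoun c-commands this R-expression → coindexation would violate Principle C on *Emil₃*.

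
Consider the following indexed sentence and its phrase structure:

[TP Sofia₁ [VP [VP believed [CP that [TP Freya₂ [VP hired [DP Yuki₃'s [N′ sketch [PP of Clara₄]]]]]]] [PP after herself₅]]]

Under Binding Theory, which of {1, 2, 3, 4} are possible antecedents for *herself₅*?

{1}

*herself* is an anaphor, so Principle A applies: it must be bound in its binding domain.
Binding domain of *herself₅*: the matrix TP, whose subject is Sofia₁.
*Sofia₁* c-commands the anaphor within its binding domain → licit binder.
*Freya₂* does not c-command the anaphor → cannot bind it.
*Yuki₃* does not c-command the anaphor → cannot bind it.
*Clara₄* does not c-command the anaphor → cannot bind it.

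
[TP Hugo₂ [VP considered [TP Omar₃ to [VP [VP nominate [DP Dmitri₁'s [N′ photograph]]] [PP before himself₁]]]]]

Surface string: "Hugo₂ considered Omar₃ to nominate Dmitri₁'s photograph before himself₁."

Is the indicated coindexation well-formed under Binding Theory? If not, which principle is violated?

Principle A

The two coindexed NPs are *Dmitri₁* and *himself₁*.
*himself₁* is an anaphor. Principle A requires it to be bound within its binding domain — the embedded TP, whose subject is Omar₃.
Within that domain it is c-commanded by *Omar₃*, which does not share its index.
*Dmitri₁* does not c-command the anaphor at all.
The anaphor is unbound in its domain → Principle A violation.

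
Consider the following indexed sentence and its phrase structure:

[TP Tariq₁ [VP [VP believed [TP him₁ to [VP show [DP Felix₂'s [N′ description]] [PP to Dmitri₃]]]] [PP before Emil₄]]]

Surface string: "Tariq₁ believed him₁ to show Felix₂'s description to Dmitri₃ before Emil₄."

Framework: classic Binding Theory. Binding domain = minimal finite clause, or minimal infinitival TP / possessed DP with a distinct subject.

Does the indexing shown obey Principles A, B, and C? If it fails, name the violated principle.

Principle B

The two coindexed NPs are *Tariq₁* and *him₁*.
*him₁* is a pronoun. Its binding domain is the matrix TP, whose subject is Tariq₁.
*Tariq₁* c-commands it within that domain and carries the same index.
The pronoun is locally bound → Principle B violation.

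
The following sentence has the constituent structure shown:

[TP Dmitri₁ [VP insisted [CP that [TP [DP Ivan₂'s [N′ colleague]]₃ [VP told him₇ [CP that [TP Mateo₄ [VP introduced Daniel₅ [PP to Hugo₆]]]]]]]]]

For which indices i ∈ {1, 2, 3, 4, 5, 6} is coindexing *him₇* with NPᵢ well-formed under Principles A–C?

*him* is a pronoun, so Principle B applies: it must be free in its binding domain.
Binding domain of *him₇*: the embedded TP, whose subject is [Ivan₂'s colleague]₃.
*Dmitri₁* c-commands the pronoun but from outside its binding domain, and is not c-commanded by it → coindexation permitted.
*Ivan₂* and the pronoun do not c-command one another → neither Principle B nor Principle C is at stake; coindexation permitted.
*[Ivan₂'s colleague]₃* c-commands the pronoun within its binding domain → coindexation would violate Principle B.
*Mateo₄*: the pronoun c-commands this R-expression → coindexation would violate Principle C on *Mateo₄*.
*Daniel₅*: the pronoun c-commands this R-expression → coindexation would violate Principle C on *Daniel₅*.
*Hugo₆*: the pronoun c-commands this R-expression → coindexation would violate Principle C on *Hugo₆*.

{1, 2}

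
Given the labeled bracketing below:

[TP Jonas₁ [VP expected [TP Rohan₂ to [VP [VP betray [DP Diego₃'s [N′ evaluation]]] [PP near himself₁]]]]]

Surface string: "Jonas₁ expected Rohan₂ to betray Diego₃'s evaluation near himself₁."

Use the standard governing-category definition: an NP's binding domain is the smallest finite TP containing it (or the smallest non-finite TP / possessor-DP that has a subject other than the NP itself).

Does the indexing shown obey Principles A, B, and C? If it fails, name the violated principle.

The two coindexed NPs are *Jonas₁* and *himself₁*.
*himself₁* is an anaphor. Principle A requires it to be bound within its binding domain — the embedded TP, whose subject is Rohan₂.
Within that domain it is c-commanded by *Rohan₂*, which does not share its index.
*Jonas₁* does c-command the anaphor, but from outside its binding domain.
The anaphor is unbound in its domain → Principle A violation.

Principle A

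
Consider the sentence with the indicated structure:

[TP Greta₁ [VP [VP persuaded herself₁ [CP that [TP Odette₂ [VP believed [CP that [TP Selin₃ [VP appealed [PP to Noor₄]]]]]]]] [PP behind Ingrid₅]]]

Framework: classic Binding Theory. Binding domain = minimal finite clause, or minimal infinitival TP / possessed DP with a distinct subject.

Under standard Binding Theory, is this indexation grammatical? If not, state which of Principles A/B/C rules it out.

grammatical

The two coindexed NPs are *Greta₁* and *herself₁*.
*herself₁* is an anaphor; its binding domain is the matrix TP, whose subject is Greta₁. *Greta₁* c-commands it within that domain and shares its index, so Principle A is satisfied.
*Greta₁* is an R-expression; *herself₁* does not c-command it, and no other NP shares its index, so Principle C is satisfied.
All principles are respected.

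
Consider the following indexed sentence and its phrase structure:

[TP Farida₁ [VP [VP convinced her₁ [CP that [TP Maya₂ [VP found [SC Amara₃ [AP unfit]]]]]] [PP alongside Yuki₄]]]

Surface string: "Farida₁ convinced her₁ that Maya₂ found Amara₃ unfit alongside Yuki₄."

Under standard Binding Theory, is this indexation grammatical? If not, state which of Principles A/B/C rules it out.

The two coindexed NPs are *Farida₁* and *her₁*.
*her₁* is a pronoun. Its binding domain is the matrix TP, whose subject is Farida₁.
*Farida₁* c-commands it within that domain and carries the same index.
The pronoun is locally bound → Principle B violation.

Principle B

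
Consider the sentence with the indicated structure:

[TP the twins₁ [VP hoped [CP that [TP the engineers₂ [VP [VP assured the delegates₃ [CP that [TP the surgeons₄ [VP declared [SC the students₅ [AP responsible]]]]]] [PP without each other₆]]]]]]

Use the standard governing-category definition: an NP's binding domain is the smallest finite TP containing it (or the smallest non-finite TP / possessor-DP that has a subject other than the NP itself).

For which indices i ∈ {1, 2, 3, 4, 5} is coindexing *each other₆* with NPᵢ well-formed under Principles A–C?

*each other* is an anaphor, so Principle A applies: it must be bound in its binding domain.
Binding domain of *each other₆*: the embedded TP, whose subject is the engineers₂.
*the twins₁* c-commands the anaphor but is outside its binding domain → cannot satisfy Principle A.
*the engineers₂* c-commands the anaphor within its binding domain → licit binder.
*the delegates₃* does not c-command the anaphor → cannot bind it.
*the surgeons₄* does not c-command the anaphor → cannot bind it.
*the students₅* does not c-command the anaphor → cannot bind it.

{2}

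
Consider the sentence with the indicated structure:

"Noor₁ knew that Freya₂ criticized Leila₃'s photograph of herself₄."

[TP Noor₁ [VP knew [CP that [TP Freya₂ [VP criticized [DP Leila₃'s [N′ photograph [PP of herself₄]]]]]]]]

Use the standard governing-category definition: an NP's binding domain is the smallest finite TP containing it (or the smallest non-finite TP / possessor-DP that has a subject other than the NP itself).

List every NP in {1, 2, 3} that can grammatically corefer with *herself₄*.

{3}

*herself* is an anaphor, so Principle A applies: it must be bound in its binding domain.
Binding domain of *herself₄*: the possessed DP, whose subject is Leila₃.
*Noor₁* c-commands the anaphor but is outside its binding domain → cannot satisfy Principle A.
*Freya₂* c-commands the anaphor but is outside its binding domain → cannot satisfy Principle A.
*Leila₃* c-commands the anaphor within its binding domain → licit binder.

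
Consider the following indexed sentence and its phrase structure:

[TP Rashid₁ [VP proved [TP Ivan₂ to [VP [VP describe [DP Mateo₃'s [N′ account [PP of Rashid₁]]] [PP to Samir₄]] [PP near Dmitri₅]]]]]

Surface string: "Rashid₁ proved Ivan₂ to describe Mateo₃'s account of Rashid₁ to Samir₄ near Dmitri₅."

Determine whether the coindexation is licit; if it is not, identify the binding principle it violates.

Principle C

The two coindexed NPs are *Rashid₁* (the higher occurrence) and *Rashid₁* (the lower occurrence).
*Rashid₁* (the lower occurrence) is an R-expression. Principle C requires it to be free everywhere.
*Rashid₁* (the higher occurrence) c-commands it and carries the same index.
The R-expression is bound → Principle C violation.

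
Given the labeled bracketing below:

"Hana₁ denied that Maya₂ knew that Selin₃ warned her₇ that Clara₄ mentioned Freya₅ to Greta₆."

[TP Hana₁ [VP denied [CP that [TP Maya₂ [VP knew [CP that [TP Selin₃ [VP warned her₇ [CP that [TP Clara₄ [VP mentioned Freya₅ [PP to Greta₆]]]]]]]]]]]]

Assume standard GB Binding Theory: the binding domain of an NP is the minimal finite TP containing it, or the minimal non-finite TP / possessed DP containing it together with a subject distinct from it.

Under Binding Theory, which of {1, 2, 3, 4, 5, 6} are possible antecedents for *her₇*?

{1, 2}

*her* is a pronoun, so Principle B applies: it must be free in its binding domain.
Binding domain of *her₇*: the embedded TP, whose subject is Selin₃.
*Hana₁* c-commands the pronoun but from outside its binding domain, and is not c-commanded by it → coindexation permitted.
*Maya₂* c-commands the pronoun but from outside its binding domain, and is not c-commanded by it → coindexation permitted.
*Selin₃* c-commands the pronoun within its binding domain → coindexation would violate Principle B.
*Clara₄*: the pronoun c-commands this R-expression → coindexation would violate Principle C on *Clara₄*.
*Freya₅*: the pronoun c-commands this R-expression → coindexation would violate Principle C on *Freya₅*.
*Greta₆*: the pronoun c-commands this R-expression → coindexation would violate Principle C on *Greta₆*.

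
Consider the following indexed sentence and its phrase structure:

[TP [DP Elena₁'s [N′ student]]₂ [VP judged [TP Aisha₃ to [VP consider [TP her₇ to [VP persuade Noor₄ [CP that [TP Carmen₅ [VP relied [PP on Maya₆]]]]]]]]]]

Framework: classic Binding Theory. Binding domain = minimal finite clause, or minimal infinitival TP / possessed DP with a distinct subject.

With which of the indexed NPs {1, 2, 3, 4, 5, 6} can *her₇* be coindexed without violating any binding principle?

*her* is a pronoun, so Principle B applies: it must be free in its binding domain.
Binding domain of *her₇*: the embedded TP, whose subject is Aisha₃.
*Elena₁* and the pronoun do not c-command one another → neither Principle B nor Principle C is at stake; coindexation permitted.
*[Elena₁'s student]₂* c-commands the pronoun but from outside its binding domain, and is not c-commanded by it → coindexation permitted.
*Aisha₃* c-commands the pronoun within its binding domain → coindexation would violate Principle B.
*Noor₄*: the pronoun c-commands this R-expression → coindexation would violate Principle C on *Noor₄*.
*Carmen₅*: the pronoun c-commands this R-expression → coindexation would violate Principle C on *Carmen₅*.
*Maya₆*: the pronoun c-commands this R-expression → coindexation would violate Principle C on *Maya₆*.

{1, 2}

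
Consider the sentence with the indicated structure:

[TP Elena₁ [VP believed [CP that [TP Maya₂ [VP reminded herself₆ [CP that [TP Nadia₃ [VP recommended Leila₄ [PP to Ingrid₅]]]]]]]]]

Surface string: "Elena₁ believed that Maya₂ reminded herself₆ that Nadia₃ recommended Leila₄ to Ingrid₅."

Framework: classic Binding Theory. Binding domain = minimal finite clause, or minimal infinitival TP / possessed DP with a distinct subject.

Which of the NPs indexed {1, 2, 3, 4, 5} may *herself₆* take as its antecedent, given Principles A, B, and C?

*herself* is an anaphor, so Principle A applies: it must be bound in its binding domain.
Binding domain of *herself₆*: the embedded TP, whose subject is Maya₂.
*Elena₁* c-commands the anaphor but is outside its binding domain → cannot satisfy Principle A.
*Maya₂* c-commands the anaphor within its binding domain → licit binder.
*Nadia₃* does not c-command the anaphor → cannot bind it.
*Leila₄* does not c-command the anaphor → cannot bind it.
*Ingrid₅* does not c-command the anaphor → cannot bind it.

{2}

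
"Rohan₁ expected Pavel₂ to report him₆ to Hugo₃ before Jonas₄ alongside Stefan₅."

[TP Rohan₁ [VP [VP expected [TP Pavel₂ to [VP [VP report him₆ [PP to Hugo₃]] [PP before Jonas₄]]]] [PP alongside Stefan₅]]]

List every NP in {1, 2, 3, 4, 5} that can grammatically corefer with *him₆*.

*him* is a pronoun, so Principle B applies: it must be free in its binding domain.
Binding domain of *him₆*: the embedded TP, whose subject is Pavel₂.
*Rohan₁* c-commands the pronoun but from outside its binding domain, and is not c-commanded by it → coindexation permitted.
*Pavel₂* c-commands the pronoun within its binding domain → coindexation would violate Principle B.
*Hugo₃*: the pronoun c-commands this R-expression → coindexation would violate Principle C on *Hugo₃*.
*Jonas₄* and the pronoun do not c-command one another → neither Principle B nor Principle C is at stake; coindexation permitted.
*Stefan₅* and the pronoun do not c-command one another → neither Principle B nor Principle C is at stake; coindexation permitted.

{1, 4, 5}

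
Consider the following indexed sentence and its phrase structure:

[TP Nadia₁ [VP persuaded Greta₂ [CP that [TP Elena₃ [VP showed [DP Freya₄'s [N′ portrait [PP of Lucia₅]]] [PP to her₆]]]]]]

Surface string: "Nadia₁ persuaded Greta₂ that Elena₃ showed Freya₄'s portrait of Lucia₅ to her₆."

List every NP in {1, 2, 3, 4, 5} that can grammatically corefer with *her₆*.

*her* is a pronoun, so Principle B applies: it must be free in its binding domain.
Binding domain of *her₆*: the embedded TP, whose subject is Elena₃.
*Nadia₁* c-commands the pronoun but from outside its binding domain, and is not c-commanded by it → coindexation permitted.
*Greta₂* c-commands the pronoun but from outside its binding domain, and is not c-commanded by it → coindexation permitted.
*Elena₃* c-commands the pronoun within its binding domain → coindexation would violate Principle B.
*Freya₄* and the pronoun do not c-command one another → neither Principle B nor Principle C is at stake; coindexation permitted.
*Lucia₅* and the pronoun do not c-command one another → neither Principle B nor Principle C is at stake; coindexation permitted.

{1, 2, 4, 5}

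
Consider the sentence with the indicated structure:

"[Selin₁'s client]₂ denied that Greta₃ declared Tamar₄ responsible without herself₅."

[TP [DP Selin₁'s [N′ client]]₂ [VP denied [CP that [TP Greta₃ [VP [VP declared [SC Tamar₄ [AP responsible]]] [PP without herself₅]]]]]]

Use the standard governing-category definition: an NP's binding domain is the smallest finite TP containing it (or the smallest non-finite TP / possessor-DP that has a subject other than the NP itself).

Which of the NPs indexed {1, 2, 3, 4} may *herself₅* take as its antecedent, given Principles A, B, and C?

*herself* is an anaphor, so Principle A applies: it must be bound in its binding domain.
Binding domain of *herself₅*: the embedded TP, whose subject is Greta₃.
*Selin₁* does not c-command the anaphor → cannot bind it.
*[Selin₁'s client]₂* c-commands the anaphor but is outside its binding domain → cannot satisfy Principle A.
*Greta₃* c-commands the anaphor within its binding domain → licit binder.
*Tamar₄* does not c-command the anaphor → cannot bind it.

{3}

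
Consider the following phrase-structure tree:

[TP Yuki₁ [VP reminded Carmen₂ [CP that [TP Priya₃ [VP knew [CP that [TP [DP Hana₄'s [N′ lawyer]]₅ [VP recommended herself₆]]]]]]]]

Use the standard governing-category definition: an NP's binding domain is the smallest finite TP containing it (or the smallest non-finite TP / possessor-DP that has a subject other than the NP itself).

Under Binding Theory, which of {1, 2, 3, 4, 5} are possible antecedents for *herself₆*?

*herself* is an anaphor, so Principle A applies: it must be bound in its binding domain.
Binding domain of *herself₆*: the embedded TP, whose subject is [Hana₄'s lawyer]₅.
*Yuki₁* c-commands the anaphor but is outside its binding domain → cannot satisfy Principle A.
*Carmen₂* c-commands the anaphor but is outside its binding domain → cannot satisfy Principle A.
*Priya₃* c-commands the anaphor but is outside its binding domain → cannot satisfy Principle A.
*Hana₄* does not c-command the anaphor → cannot bind it.
*[Hana₄'s lawyer]₅* c-commands the anaphor within its binding domain → licit binder.

{5}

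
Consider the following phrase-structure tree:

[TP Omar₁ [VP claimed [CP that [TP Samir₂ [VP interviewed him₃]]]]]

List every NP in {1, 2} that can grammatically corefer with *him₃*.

*him* is a pronoun, so Principle B applies: it must be free in its binding domain.
Binding domain of *him₃*: the embedded TP, whose subject is Samir₂.
*Omar₁* c-commands the pronoun but from outside its binding domain, and is not c-commanded by it → coindexation permitted.
*Samir₂* c-commands the pronoun within its binding domain → coindexation would violate Principle B.

{1}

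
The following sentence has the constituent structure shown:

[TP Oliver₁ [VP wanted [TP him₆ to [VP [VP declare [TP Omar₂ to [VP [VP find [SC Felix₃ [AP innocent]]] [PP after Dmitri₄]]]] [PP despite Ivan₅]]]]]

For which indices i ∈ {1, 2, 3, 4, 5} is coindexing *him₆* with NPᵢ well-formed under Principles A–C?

*him* is a pronoun, so Principle B applies: it must be free in its binding domain.
Binding domain of *him₆*: the matrix TP, whose subject is Oliver₁.
*Oliver₁* c-commands the pronoun within its binding domain → coindexation would violate Principle B.
*Omar₂*: the pronoun c-commands this R-expression → coindexation would violate Principle C on *Omar₂*.
*Felix₃*: the pronoun c-commands this R-expression → coindexation would violate Principle C on *Felix₃*.
*Dmitri₄*: the pronoun c-commands this R-expression → coindexation would violate Principle C on *Dmitri₄*.
*Ivan₅*: the pronoun c-commands this R-expression → coindexation would violate Principle C on *Ivan₅*.

none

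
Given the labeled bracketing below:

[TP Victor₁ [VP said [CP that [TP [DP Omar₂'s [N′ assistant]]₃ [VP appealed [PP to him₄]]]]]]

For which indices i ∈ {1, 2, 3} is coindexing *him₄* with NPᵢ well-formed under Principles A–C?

{1, 2}

*him* is a pronoun, so Principle B applies: it must be free in its binding domain.
Binding domain of *him₄*: the embedded TP, whose subject is [Omar₂'s assistant]₃.
*Victor₁* c-commands the pronoun but from outside its binding domain, and is not c-commanded by it → coindexation permitted.
*Omar₂* and the pronoun do not c-command one another → neither Principle B nor Principle C is at stake; coindexation permitted.
*[Omar₂'s assistant]₃* c-commands the pronoun within its binding domain → coindexation would violate Principle B.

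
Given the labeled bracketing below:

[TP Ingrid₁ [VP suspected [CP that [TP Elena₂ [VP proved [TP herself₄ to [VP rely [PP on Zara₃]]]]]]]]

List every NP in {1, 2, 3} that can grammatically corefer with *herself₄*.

{2}

*herself* is an anaphor, so Principle A applies: it must be bound in its binding domain.
Binding domain of *herself₄*: the embedded TP, whose subject is Elena₂.
*Ingrid₁* c-commands the anaphor but is outside its binding domain → cannot satisfy Principle A.
*Elena₂* c-commands the anaphor within its binding domain → licit binder.
*Zara₃* does not c-command the anaphor → cannot bind it.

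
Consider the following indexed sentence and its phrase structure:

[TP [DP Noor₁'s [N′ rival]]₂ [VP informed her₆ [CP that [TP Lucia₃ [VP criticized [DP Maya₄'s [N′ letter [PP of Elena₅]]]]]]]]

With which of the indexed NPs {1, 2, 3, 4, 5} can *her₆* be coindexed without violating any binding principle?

*her* is a pronoun, so Principle B applies: it must be free in its binding domain.
Binding domain of *her₆*: the matrix TP, whose subject is [Noor₁'s rival]₂.
*Noor₁* and the pronoun do not c-command one another → neither Principle B nor Principle C is at stake; coindexation permitted.
*[Noor₁'s rival]₂* c-commands the pronoun within its binding domain → coindexation would violate Principle B.
*Lucia₃*: the pronoun c-commands this R-expression → coindexation would violate Principle C on *Lucia₃*.
*Maya₄*: the pronoun c-commands this R-expression → coindexation would violate Principle C on *Maya₄*.
*Elena₅*: the pronoun c-commands this R-expression → coindexation would violate Principle C on *Elena₅*.

{1}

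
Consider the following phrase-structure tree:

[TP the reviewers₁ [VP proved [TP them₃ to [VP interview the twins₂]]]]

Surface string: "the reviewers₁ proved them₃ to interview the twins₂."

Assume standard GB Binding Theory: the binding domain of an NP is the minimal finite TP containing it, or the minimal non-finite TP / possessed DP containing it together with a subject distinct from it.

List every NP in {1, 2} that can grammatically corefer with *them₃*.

none

*them* is a pronoun, so Principle B applies: it must be free in its binding domain.
Binding domain of *them₃*: the matrix TP, whose subject is the reviewers₁.
*the reviewers₁* c-commands the pronoun within its binding domain → coindexation would violate Principle B.
*the twins₂*: the pronoun c-commands this R-expression → coindexation would violate Principle C on *the twins₂*.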